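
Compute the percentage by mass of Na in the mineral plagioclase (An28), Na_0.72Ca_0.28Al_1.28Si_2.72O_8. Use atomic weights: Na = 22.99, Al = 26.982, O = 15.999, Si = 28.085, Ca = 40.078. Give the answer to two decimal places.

6.21 wt%

M(Na_0.72Ca_0.28Al_1.28Si_2.72O_8) = 266.695 g/mol.
Na contributes 0.72 × 22.99 = 16.553 g per mole.
16.553/266.695 = 0.0621 → 6.21%.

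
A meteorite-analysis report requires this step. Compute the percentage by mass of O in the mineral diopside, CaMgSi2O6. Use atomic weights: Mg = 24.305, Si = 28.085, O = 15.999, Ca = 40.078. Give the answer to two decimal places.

44.33 mass %

M(CaMgSi2O6) = 216.547 g/mol.
O contributes 6 × 15.999 = 95.994 g per mole.
95.994/216.547 = 0.4433 → 44.33%.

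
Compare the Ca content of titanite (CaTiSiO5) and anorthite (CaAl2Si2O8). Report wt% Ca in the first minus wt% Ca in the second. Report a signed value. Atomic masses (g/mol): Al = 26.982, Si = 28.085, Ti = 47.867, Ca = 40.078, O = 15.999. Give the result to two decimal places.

6.04 percentage points

M(CaTiSiO5) = 196.025 g/mol, so wt% Ca = 40.078/196.025 × 100 = 20.45%.
M(CaAl2Si2O8) = 278.204 g/mol, so wt% Ca = 40.078/278.204 × 100 = 14.41%.
20.45 − 14.41 = 6.04 pp.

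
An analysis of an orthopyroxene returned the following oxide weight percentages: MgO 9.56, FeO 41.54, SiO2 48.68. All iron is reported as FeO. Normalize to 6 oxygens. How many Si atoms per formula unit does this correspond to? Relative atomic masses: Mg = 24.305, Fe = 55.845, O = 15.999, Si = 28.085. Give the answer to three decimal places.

9.56 wt% MgO ÷ 40.304 g/mol = 0.23720 mol, giving 0.23720 Mg and 0.23720 O.
41.54 wt% FeO ÷ 71.844 g/mol = 0.57820 mol, giving 0.57820 Fe and 0.57820 O.
48.68 wt% SiO2 ÷ 60.083 g/mol = 0.81021 mol, giving 0.81021 Si and 1.62042 O.
Oxygen sums to 2.43582; scaling by 6/2.43582 = 2.46324 puts the formula on 6 O.
Si: 0.81021 × 2.46324 = 1.996 atoms per formula unit.

1.996 Si apfu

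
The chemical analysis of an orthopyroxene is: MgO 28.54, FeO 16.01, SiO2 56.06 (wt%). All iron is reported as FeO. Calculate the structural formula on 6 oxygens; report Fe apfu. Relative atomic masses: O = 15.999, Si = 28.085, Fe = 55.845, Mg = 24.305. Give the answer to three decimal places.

28.54 wt% MgO ÷ 40.304 g/mol = 0.70812 mol, giving 0.70812 Mg and 0.70812 O.
16.01 wt% FeO ÷ 71.844 g/mol = 0.22284 mol, giving 0.22284 Fe and 0.22284 O.
56.06 wt% SiO2 ÷ 60.083 g/mol = 0.93304 mol, giving 0.93304 Si and 1.86608 O.
Oxygen sums to 2.79704; scaling by 6/2.79704 = 2.14512 puts the formula on 6 O.
Fe: 0.22284 × 2.14512 = 0.478 atoms per formula unit.

0.478 Fe apfu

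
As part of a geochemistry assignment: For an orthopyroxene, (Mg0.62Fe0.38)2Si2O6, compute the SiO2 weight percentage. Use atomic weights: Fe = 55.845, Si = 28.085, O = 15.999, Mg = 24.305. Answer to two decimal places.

Formula mass = 224.744 g/mol.
2 Si → 2.0000 mol SiO2 per formula unit; M(SiO2) = 60.083, so SiO2 mass = 120.166 g.
120.166/224.744 × 100 = 53.47 wt%.

53.47 wt%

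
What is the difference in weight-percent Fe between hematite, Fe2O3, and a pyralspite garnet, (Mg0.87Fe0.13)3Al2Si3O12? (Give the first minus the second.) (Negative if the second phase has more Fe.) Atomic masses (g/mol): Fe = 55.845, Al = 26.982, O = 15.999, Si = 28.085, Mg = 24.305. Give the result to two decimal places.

M(Fe2O3) = 159.687 g/mol, so wt% Fe = 111.690/159.687 × 100 = 69.94%.
M((Mg0.87Fe0.13)3Al2Si3O12) = 415.423 g/mol, so wt% Fe = 21.780/415.423 × 100 = 5.24%.
69.94 − 5.24 = 64.70 pp.

64.70 percentage points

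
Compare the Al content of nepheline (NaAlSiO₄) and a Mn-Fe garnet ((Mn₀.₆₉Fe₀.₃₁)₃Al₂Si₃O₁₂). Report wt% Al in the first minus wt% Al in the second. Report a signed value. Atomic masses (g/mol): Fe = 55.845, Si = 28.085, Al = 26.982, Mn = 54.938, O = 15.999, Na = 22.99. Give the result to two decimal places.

8.11 percentage points

First mineral: 26.982 g Al in 142.053 g formula = 18.99 wt% Al.
Second mineral: 53.964 g Al in 495.865 g formula = 10.88 wt% Al.
18.99% − 10.88% gives a difference of 8.11 percentage points.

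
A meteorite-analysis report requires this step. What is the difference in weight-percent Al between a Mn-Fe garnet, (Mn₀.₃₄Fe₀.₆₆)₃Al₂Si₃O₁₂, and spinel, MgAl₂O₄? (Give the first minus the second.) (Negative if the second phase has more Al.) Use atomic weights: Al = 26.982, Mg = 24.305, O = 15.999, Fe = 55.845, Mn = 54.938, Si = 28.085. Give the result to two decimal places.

-27.07 percentage points

Al in (Mn₀.₃₄Fe₀.₆₆)₃Al₂Si₃O₁₂: molar mass 496.817 g/mol; 2×26.982 = 53.964 g → 10.86 wt%.
Al in MgAl₂O₄: molar mass 142.265 g/mol; 2×26.982 = 53.964 g → 37.93 wt%.
Difference = 10.86 − 37.93 = -27.07 percentage points.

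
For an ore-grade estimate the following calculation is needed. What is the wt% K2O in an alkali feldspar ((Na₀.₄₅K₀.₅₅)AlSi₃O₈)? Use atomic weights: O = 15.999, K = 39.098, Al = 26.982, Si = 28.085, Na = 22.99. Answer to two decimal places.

9.56 wt%

Formula mass = 271.078 g/mol.
0.55 K → 0.2750 mol K2O per formula unit; M(K2O) = 94.195, so K2O mass = 25.904 g.
25.904/271.078 × 100 = 9.56 wt%.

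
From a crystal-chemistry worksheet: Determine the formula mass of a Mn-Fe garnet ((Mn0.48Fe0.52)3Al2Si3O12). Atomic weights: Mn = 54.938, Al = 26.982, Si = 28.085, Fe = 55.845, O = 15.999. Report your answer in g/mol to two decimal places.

496.44 g/mol

M = 1.44·54.938 + 1.56·55.845 + 2·26.982 + 3·28.085 + 12·15.999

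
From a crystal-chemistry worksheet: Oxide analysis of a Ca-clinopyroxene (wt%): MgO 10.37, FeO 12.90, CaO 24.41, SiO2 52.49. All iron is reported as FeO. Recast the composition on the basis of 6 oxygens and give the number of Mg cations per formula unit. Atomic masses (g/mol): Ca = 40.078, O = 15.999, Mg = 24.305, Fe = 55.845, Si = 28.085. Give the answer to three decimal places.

0.589 Mg apfu

MgO (M=40.304): mol = 0.25729; Mg = 0.25729, O = 0.25729.
FeO (M=71.844): mol = 0.17956; Fe = 0.17956, O = 0.17956.
CaO (M=56.077): mol = 0.43529; Ca = 0.43529, O = 0.43529.
SiO2 (M=60.083): mol = 0.87362; Si = 0.87362, O = 1.74724.
ΣO = 2.61938; factor = 6/ΣO = 2.29062.
Mg apfu = 0.25729 × 2.29062 = 0.589.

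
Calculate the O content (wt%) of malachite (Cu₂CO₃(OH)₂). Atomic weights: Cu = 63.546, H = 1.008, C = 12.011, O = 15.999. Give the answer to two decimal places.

36.18 wt%

Molar mass of Cu₂CO₃(OH)₂: 2*63.546 + 1*12.011 + 5*15.999 + 2*1.008 = 221.114 g/mol.
Mass of O per formula unit: 5 × 15.999 = 79.995 g.
Weight fraction O = 79.995 / 221.114 = 0.3618.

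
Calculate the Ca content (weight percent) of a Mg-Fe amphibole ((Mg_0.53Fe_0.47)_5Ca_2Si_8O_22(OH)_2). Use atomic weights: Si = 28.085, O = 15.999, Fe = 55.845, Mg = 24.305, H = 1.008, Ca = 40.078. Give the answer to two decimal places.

Molar mass of (Mg_0.53Fe_0.47)_5Ca_2Si_8O_22(OH)_2: 2.65*24.305 + 2.35*55.845 + 2*40.078 + 8*28.085 + 24*15.999 + 2*1.008 = 886.472 g/mol.
Mass of Ca per formula unit: 2 × 40.078 = 80.156 g.
Weight fraction Ca = 80.156 / 886.472 = 0.0904.

9.04 weight percent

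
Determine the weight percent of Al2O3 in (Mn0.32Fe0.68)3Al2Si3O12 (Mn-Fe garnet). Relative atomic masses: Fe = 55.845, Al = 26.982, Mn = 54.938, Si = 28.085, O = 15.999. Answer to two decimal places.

M((Mn0.32Fe0.68)3Al2Si3O12) = 496.871 g/mol; M(Al2O3) = 101.961 g/mol.
Moles Al2O3 per formula unit = 2 Al ÷ 2 = 1.0000.
Al2O3 fraction = (1.0000 × 101.961) / 496.871 = 101.961/496.871 = 0.2052.

20.52 wt%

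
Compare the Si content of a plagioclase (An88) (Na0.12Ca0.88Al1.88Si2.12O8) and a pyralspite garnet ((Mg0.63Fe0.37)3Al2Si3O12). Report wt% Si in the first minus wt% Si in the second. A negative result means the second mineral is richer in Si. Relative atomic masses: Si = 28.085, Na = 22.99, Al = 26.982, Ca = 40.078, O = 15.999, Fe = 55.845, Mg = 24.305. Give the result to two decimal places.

2.32 percentage points

First mineral: 59.540 g Si in 276.286 g formula = 21.55 wt% Si.
Second mineral: 84.255 g Si in 438.131 g formula = 19.23 wt% Si.
21.55% − 19.23% gives a difference of 2.32 percentage points.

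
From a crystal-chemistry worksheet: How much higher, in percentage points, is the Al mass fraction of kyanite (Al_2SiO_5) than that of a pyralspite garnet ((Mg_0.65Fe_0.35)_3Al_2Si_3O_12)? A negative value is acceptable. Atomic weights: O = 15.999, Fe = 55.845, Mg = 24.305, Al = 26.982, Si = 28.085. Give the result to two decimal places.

20.93 percentage points

M(Al_2SiO_5) = 162.044 g/mol, so wt% Al = 53.964/162.044 × 100 = 33.30%.
M((Mg_0.65Fe_0.35)_3Al_2Si_3O_12) = 436.239 g/mol, so wt% Al = 53.964/436.239 × 100 = 12.37%.
33.30 − 12.37 = 20.93 pp.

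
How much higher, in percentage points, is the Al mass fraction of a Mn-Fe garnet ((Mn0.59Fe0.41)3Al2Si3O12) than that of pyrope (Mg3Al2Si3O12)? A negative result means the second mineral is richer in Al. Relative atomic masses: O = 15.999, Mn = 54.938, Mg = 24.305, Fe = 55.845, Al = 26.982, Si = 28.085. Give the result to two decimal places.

-2.51 percentage points

Al in (Mn0.59Fe0.41)3Al2Si3O12: molar mass 496.137 g/mol; 2×26.982 = 53.964 g → 10.88 wt%.
Al in Mg3Al2Si3O12: molar mass 403.122 g/mol; 2×26.982 = 53.964 g → 13.39 wt%.
Difference = 10.88 − 13.39 = -2.51 percentage points.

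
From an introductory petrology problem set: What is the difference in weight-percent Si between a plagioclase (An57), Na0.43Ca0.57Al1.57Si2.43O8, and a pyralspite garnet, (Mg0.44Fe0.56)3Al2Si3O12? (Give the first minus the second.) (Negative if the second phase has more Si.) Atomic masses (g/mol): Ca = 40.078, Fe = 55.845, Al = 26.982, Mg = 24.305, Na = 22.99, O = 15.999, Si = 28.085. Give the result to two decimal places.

M(Na0.43Ca0.57Al1.57Si2.43O8) = 271.330 g/mol, so wt% Si = 68.247/271.330 × 100 = 25.15%.
M((Mg0.44Fe0.56)3Al2Si3O12) = 456.109 g/mol, so wt% Si = 84.255/456.109 × 100 = 18.47%.
25.15 − 18.47 = 6.68 pp.

6.68 percentage points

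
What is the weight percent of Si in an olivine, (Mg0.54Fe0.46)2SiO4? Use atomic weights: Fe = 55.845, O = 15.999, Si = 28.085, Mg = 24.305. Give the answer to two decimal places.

16.55 weight percent

Molar mass of (Mg0.54Fe0.46)2SiO4: 1.08*24.305 + 0.92*55.845 + 1*28.085 + 4*15.999 = 169.708 g/mol.
Mass of Si per formula unit: 1 × 28.085 = 28.085 g.
Weight fraction Si = 28.085 / 169.708 = 0.1655.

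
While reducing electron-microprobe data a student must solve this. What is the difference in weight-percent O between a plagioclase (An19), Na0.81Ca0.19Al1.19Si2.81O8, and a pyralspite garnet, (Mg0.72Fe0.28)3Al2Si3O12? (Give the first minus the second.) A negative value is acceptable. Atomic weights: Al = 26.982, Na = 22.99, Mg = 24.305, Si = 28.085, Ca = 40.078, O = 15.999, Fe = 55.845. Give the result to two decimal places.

3.56 percentage points

M(Na0.81Ca0.19Al1.19Si2.81O8) = 265.256 g/mol, so wt% O = 127.992/265.256 × 100 = 48.25%.
M((Mg0.72Fe0.28)3Al2Si3O12) = 429.616 g/mol, so wt% O = 191.988/429.616 × 100 = 44.69%.
48.25 − 44.69 = 3.56 pp.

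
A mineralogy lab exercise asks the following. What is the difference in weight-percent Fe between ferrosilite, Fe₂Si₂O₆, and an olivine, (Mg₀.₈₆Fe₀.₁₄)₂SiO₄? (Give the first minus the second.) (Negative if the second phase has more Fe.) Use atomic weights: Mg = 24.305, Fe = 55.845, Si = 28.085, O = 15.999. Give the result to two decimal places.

31.87 percentage points

First mineral: 111.690 g Fe in 263.854 g formula = 42.33 wt% Fe.
Second mineral: 15.637 g Fe in 149.522 g formula = 10.46 wt% Fe.
42.33% − 10.46% gives a difference of 31.87 percentage points.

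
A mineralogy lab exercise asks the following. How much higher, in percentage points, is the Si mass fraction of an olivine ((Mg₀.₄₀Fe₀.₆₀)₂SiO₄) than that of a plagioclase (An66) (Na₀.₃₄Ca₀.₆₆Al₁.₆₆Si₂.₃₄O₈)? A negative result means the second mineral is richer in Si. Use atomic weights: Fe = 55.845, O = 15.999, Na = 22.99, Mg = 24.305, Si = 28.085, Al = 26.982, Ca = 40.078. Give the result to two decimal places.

First mineral: 28.085 g Si in 178.539 g formula = 15.73 wt% Si.
Second mineral: 65.719 g Si in 272.769 g formula = 24.09 wt% Si.
15.73% − 24.09% gives a difference of -8.36 percentage points.

-8.36 percentage points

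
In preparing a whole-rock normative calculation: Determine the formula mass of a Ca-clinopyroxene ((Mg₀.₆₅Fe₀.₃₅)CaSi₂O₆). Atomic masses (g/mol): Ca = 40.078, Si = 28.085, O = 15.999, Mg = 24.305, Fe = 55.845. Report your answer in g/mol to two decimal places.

227.59 g/mol

The formula mass is the sum 0.65·24.305 + 0.35·55.845 + 1·40.078 + 2·28.085 + 6·15.999.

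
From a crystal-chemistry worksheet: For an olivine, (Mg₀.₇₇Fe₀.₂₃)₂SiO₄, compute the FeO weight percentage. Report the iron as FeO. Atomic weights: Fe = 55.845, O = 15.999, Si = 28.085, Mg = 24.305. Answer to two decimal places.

21.29 wt%

Molar mass of (Mg₀.₇₇Fe₀.₂₃)₂SiO₄ = 1.54×24.305 + 0.46×55.845 + 1×28.085 + 4×15.999 = 155.199 g/mol.
Each formula unit contains 0.46 Fe, equivalent to 0.46/1 = 0.4600 mol FeO.
M(FeO) = 1×55.845 + 1×15.999 = 71.844 g/mol.
Mass of FeO per formula unit = 0.4600 × 71.844 = 33.048 g.
FeO wt% = 33.048 / 155.199 × 100 = 21.29%.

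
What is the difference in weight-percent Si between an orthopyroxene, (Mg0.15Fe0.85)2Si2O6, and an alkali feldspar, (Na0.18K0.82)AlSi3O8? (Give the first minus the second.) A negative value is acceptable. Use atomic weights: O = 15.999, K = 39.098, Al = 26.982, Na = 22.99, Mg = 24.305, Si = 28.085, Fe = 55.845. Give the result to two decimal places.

-8.51 percentage points

First mineral: 56.170 g Si in 254.392 g formula = 22.08 wt% Si.
Second mineral: 84.255 g Si in 275.428 g formula = 30.59 wt% Si.
22.08% − 30.59% gives a difference of -8.51 percentage points.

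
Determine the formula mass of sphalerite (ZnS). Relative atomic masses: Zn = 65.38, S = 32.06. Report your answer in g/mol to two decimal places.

M = 1×65.38 + 1×32.06

97.44 g/mol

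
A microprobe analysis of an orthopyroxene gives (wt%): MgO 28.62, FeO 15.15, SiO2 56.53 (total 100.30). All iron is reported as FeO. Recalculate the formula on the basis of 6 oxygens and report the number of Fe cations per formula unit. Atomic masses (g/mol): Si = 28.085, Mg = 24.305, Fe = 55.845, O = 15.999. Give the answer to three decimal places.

0.451 Fe apfu

28.62 wt% MgO ÷ 40.304 g/mol = 0.71010 mol, giving 0.71010 Mg and 0.71010 O.
15.15 wt% FeO ÷ 71.844 g/mol = 0.21087 mol, giving 0.21087 Fe and 0.21087 O.
56.53 wt% SiO2 ÷ 60.083 g/mol = 0.94087 mol, giving 0.94087 Si and 1.88174 O.
Oxygen sums to 2.80271; scaling by 6/2.80271 = 2.14079 puts the formula on 6 O.
Fe: 0.21087 × 2.14079 = 0.451 atoms per formula unit.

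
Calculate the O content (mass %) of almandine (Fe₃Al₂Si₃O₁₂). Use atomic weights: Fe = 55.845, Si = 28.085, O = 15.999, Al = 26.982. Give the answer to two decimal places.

38.57 mass %

Molar mass of Fe₃Al₂Si₃O₁₂: 3×55.845 + 2×26.982 + 3×28.085 + 12×15.999 = 497.742 g/mol.
Mass of O per formula unit: 12 × 15.999 = 191.988 g.
Weight fraction O = 191.988 / 497.742 = 0.3857.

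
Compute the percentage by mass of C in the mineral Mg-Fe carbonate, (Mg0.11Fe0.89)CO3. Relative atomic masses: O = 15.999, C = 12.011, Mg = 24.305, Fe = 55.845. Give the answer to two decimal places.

M((Mg0.11Fe0.89)CO3) = 112.384 g/mol.
C contributes 1 × 12.011 = 12.011 g per mole.
12.011/112.384 = 0.1069 → 10.69%.

10.69 wt%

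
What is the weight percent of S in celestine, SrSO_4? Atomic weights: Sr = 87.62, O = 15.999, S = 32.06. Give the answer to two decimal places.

Molar mass of SrSO_4: 1×87.62 + 1×32.06 + 4×15.999 = 183.676 g/mol.
Mass of S per formula unit: 1 × 32.06 = 32.060 g.
Weight fraction S = 32.060 / 183.676 = 0.1745.

17.45 wt%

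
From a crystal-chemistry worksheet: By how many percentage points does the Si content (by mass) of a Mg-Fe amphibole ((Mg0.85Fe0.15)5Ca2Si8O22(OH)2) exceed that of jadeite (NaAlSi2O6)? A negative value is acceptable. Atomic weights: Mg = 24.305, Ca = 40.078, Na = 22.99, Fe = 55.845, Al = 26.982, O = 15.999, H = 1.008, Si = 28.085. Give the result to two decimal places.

M((Mg0.85Fe0.15)5Ca2Si8O22(OH)2) = 836.008 g/mol, so wt% Si = 224.680/836.008 × 100 = 26.88%.
M(NaAlSi2O6) = 202.136 g/mol, so wt% Si = 56.170/202.136 × 100 = 27.79%.
26.88 − 27.79 = -0.91 pp.

-0.91 percentage points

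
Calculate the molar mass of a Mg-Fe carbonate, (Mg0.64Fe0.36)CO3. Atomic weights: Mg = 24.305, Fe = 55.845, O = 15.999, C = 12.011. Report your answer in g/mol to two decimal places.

95.67 g/mol

The formula mass is the sum 0.64*24.305 + 0.36*55.845 + 1*12.011 + 3*15.999.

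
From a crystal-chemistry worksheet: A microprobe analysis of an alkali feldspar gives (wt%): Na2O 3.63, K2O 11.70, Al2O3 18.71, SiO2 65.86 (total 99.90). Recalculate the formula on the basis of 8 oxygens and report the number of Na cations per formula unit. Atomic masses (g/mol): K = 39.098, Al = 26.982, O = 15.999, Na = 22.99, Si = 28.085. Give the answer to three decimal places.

Na2O: 3.63/61.979 = 0.05857 mol → 0.11714 mol Na, 0.05857 mol O.
K2O: 11.70/94.195 = 0.12421 mol → 0.24842 mol K, 0.12421 mol O.
Al2O3: 18.71/101.961 = 0.18350 mol → 0.36700 mol Al, 0.55050 mol O.
SiO2: 65.86/60.083 = 1.09615 mol → 1.09615 mol Si, 2.19230 mol O.
Total oxygen = 2.92558 mol. Normalization factor = 8/2.92558 = 2.73450.
Na per 8 O = 0.11714 × 2.73450 = 0.320.

0.320 Na apfu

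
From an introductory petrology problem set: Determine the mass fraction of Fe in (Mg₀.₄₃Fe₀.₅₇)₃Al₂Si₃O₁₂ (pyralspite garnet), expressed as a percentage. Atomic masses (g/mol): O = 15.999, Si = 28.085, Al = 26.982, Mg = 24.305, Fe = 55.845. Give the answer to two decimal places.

Formula mass = 1.29*24.305 + 1.71*55.845 + 2*26.982 + 3*28.085 + 12*15.999 = 457.055 g/mol, of which 95.495 g is Fe.
So Fe makes up 95.495/457.055 = 0.2089 of the mass, i.e. 20.89%.

20.89 weight percent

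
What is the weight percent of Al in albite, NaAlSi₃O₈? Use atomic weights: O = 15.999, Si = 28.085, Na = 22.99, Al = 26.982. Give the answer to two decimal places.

Formula mass = 1×22.99 + 1×26.982 + 3×28.085 + 8×15.999 = 262.219 g/mol, of which 26.982 g is Al.
So Al makes up 26.982/262.219 = 0.1029 of the mass, i.e. 10.29%.

10.29 weight percent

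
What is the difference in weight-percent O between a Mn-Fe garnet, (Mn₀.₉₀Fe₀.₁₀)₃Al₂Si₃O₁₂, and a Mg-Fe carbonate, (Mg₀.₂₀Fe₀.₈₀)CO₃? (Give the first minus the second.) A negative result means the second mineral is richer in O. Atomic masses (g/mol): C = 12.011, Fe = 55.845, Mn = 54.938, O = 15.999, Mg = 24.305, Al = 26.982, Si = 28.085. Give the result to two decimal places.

-5.05 percentage points

M((Mn₀.₉₀Fe₀.₁₀)₃Al₂Si₃O₁₂) = 495.293 g/mol, so wt% O = 191.988/495.293 × 100 = 38.76%.
M((Mg₀.₂₀Fe₀.₈₀)CO₃) = 109.545 g/mol, so wt% O = 47.997/109.545 × 100 = 43.81%.
38.76 − 43.81 = -5.05 pp.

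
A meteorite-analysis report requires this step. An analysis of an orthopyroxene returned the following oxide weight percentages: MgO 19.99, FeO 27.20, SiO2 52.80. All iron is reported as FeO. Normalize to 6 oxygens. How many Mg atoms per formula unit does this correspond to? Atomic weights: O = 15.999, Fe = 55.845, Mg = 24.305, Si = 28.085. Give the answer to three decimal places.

MgO (M=40.304): mol = 0.49598; Mg = 0.49598, O = 0.49598.
FeO (M=71.844): mol = 0.37860; Fe = 0.37860, O = 0.37860.
SiO2 (M=60.083): mol = 0.87878; Si = 0.87878, O = 1.75756.
ΣO = 2.63214; factor = 6/ΣO = 2.27951.
Mg apfu = 0.49598 × 2.27951 = 1.131.

1.131 Mg apfu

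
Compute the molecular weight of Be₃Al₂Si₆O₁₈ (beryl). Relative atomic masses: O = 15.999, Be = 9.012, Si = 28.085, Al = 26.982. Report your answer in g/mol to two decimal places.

Be: 3 × 9.012 = 27.0360
Al: 2 × 26.982 = 53.9640
Si: 6 × 28.085 = 168.5100
O: 18 × 15.999 = 287.9820
Summing the contributions gives the formula mass.

537.49 g/mol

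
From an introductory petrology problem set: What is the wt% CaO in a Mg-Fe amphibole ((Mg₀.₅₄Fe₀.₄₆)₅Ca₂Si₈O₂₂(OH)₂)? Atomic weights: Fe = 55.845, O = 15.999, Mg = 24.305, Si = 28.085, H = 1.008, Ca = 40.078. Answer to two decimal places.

12.67 wt%

Molar mass of (Mg₀.₅₄Fe₀.₄₆)₅Ca₂Si₈O₂₂(OH)₂ = 2.70*24.305 + 2.30*55.845 + 2*40.078 + 8*28.085 + 24*15.999 + 2*1.008 = 884.895 g/mol.
Each formula unit contains 2 Ca, equivalent to 2/1 = 2.0000 mol CaO.
M(CaO) = 1×40.078 + 1×15.999 = 56.077 g/mol.
Mass of CaO per formula unit = 2.0000 × 56.077 = 112.154 g.
CaO wt% = 112.154 / 884.895 × 100 = 12.67%.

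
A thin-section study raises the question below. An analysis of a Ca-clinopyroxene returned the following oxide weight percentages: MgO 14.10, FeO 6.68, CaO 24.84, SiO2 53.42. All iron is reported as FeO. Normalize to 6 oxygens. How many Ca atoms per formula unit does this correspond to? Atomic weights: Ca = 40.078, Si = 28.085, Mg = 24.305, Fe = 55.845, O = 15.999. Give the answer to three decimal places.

0.998 Ca apfu

MgO (M=40.304): mol = 0.34984; Mg = 0.34984, O = 0.34984.
FeO (M=71.844): mol = 0.09298; Fe = 0.09298, O = 0.09298.
CaO (M=56.077): mol = 0.44296; Ca = 0.44296, O = 0.44296.
SiO2 (M=60.083): mol = 0.88910; Si = 0.88910, O = 1.77820.
ΣO = 2.66398; factor = 6/ΣO = 2.25227.
Ca apfu = 0.44296 × 2.25227 = 0.998.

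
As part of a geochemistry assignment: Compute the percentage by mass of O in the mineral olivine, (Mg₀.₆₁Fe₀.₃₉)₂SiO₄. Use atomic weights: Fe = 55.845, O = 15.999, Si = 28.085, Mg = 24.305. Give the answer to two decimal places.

Formula mass = 1.22*24.305 + 0.78*55.845 + 1*28.085 + 4*15.999 = 165.292 g/mol, of which 63.996 g is O.
So O makes up 63.996/165.292 = 0.3872 of the mass, i.e. 38.72%.

38.72 weight percent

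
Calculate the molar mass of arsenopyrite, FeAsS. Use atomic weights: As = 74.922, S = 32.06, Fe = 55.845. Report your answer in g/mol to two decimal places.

162.83 g/mol

M = 1(55.845) + 1(74.922) + 1(32.06)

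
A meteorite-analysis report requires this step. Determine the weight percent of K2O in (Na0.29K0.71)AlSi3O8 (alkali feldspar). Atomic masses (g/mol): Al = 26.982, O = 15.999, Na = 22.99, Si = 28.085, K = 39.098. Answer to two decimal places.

Molar mass of (Na0.29K0.71)AlSi3O8 = 0.29*22.99 + 0.71*39.098 + 1*26.982 + 3*28.085 + 8*15.999 = 273.656 g/mol.
Each formula unit contains 0.71 K, equivalent to 0.71/2 = 0.3550 mol K2O.
M(K2O) = 2×39.098 + 1×15.999 = 94.195 g/mol.
Mass of K2O per formula unit = 0.3550 × 94.195 = 33.439 g.
K2O wt% = 33.439 / 273.656 × 100 = 12.22%.

12.22 wt%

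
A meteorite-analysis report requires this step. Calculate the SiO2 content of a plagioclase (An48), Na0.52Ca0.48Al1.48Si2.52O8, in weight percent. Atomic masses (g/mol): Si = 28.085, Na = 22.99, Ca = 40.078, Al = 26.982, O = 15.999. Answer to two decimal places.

56.10 wt%

Formula mass = 269.892 g/mol.
2.52 Si → 2.5200 mol SiO2 per formula unit; M(SiO2) = 60.083, so SiO2 mass = 151.409 g.
151.409/269.892 × 100 = 56.10 wt%.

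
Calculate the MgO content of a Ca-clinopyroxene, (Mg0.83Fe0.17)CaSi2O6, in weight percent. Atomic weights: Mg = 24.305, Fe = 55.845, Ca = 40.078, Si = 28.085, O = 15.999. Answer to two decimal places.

Formula mass = 221.909 g/mol.
0.83 Mg → 0.8300 mol MgO per formula unit; M(MgO) = 40.304, so MgO mass = 33.452 g.
33.452/221.909 × 100 = 15.07 wt%.

15.07 wt%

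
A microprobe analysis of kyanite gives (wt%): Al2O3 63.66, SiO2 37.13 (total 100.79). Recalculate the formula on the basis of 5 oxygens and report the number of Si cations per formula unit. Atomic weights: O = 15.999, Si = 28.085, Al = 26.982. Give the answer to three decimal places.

0.994 Si apfu

Al2O3 (M=101.961): mol = 0.62436; Al = 1.24872, O = 1.87308.
SiO2 (M=60.083): mol = 0.61798; Si = 0.61798, O = 1.23596.
ΣO = 3.10904; factor = 5/ΣO = 1.60821.
Si apfu = 0.61798 × 1.60821 = 0.994.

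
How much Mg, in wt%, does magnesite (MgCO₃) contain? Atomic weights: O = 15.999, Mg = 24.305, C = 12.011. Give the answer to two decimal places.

Molar mass of MgCO₃: 1×24.305 + 1×12.011 + 3×15.999 = 84.313 g/mol.
Mass of Mg per formula unit: 1 × 24.305 = 24.305 g.
Weight fraction Mg = 24.305 / 84.313 = 0.2883.

28.83 wt%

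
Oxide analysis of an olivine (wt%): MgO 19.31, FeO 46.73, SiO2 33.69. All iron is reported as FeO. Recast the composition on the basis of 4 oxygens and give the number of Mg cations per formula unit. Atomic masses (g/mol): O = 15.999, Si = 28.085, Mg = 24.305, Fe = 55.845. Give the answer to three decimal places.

MgO (M=40.304): mol = 0.47911; Mg = 0.47911, O = 0.47911.
FeO (M=71.844): mol = 0.65044; Fe = 0.65044, O = 0.65044.
SiO2 (M=60.083): mol = 0.56072; Si = 0.56072, O = 1.12144.
ΣO = 2.25099; factor = 4/ΣO = 1.77700.
Mg apfu = 0.47911 × 1.77700 = 0.851.

0.851 Mg apfu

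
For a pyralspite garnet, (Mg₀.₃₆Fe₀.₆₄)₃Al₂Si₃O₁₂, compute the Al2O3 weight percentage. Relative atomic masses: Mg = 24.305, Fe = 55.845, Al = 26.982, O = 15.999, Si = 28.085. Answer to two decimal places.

Molar mass of (Mg₀.₃₆Fe₀.₆₄)₃Al₂Si₃O₁₂ = 1.08·24.305 + 1.92·55.845 + 2·26.982 + 3·28.085 + 12·15.999 = 463.679 g/mol.
Each formula unit contains 2 Al, equivalent to 2/2 = 1.0000 mol Al2O3.
M(Al2O3) = 2×26.982 + 3×15.999 = 101.961 g/mol.
Mass of Al2O3 per formula unit = 1.0000 × 101.961 = 101.961 g.
Al2O3 wt% = 101.961 / 463.679 × 100 = 21.99%.

21.99 wt%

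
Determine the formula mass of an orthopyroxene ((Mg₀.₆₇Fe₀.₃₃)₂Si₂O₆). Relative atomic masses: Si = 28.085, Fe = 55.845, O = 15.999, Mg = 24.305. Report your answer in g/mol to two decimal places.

M = 1.34*24.305 + 0.66*55.845 + 2*28.085 + 6*15.999

221.59 g/mol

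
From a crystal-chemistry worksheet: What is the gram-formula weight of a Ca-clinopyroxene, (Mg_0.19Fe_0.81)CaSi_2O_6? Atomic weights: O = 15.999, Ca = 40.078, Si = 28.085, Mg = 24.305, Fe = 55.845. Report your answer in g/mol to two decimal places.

M = 0.19*24.305 + 0.81*55.845 + 1*40.078 + 2*28.085 + 6*15.999

242.09 g/mol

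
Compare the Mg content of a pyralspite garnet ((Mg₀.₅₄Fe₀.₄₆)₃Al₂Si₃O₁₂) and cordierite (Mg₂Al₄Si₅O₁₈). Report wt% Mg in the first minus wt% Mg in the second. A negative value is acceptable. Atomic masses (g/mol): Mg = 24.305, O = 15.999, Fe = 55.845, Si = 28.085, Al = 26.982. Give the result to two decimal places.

Mg in (Mg₀.₅₄Fe₀.₄₆)₃Al₂Si₃O₁₂: molar mass 446.647 g/mol; 1.62×24.305 = 39.374 g → 8.82 wt%.
Mg in Mg₂Al₄Si₅O₁₈: molar mass 584.945 g/mol; 2×24.305 = 48.610 g → 8.31 wt%.
Difference = 8.82 − 8.31 = 0.51 percentage points.

0.51 percentage points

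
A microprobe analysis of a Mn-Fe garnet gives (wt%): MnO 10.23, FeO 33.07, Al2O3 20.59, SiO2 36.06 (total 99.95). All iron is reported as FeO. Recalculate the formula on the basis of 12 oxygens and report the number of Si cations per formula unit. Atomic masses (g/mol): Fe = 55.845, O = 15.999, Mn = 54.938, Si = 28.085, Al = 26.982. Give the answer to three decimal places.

10.23 wt% MnO ÷ 70.937 g/mol = 0.14421 mol, giving 0.14421 Mn and 0.14421 O.
33.07 wt% FeO ÷ 71.844 g/mol = 0.46030 mol, giving 0.46030 Fe and 0.46030 O.
20.59 wt% Al2O3 ÷ 101.961 g/mol = 0.20194 mol, giving 0.40388 Al and 0.60582 O.
36.06 wt% SiO2 ÷ 60.083 g/mol = 0.60017 mol, giving 0.60017 Si and 1.20034 O.
Oxygen sums to 2.41067; scaling by 12/2.41067 = 4.97787 puts the formula on 12 O.
Si: 0.60017 × 4.97787 = 2.988 atoms per formula unit.

2.988 Si apfu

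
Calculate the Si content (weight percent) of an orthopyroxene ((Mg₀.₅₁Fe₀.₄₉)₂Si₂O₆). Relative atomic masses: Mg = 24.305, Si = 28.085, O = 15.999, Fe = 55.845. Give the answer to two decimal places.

24.24 weight percent

Formula mass = 1.02*24.305 + 0.98*55.845 + 2*28.085 + 6*15.999 = 231.683 g/mol, of which 56.170 g is Si.
So Si makes up 56.170/231.683 = 0.2424 of the mass, i.e. 24.24%.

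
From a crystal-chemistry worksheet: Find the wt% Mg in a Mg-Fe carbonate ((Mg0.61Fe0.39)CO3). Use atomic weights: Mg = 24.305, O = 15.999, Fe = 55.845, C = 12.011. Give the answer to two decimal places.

Formula mass = 0.61*24.305 + 0.39*55.845 + 1*12.011 + 3*15.999 = 96.614 g/mol, of which 14.826 g is Mg.
So Mg makes up 14.826/96.614 = 0.1535 of the mass, i.e. 15.35%.

15.35 wt%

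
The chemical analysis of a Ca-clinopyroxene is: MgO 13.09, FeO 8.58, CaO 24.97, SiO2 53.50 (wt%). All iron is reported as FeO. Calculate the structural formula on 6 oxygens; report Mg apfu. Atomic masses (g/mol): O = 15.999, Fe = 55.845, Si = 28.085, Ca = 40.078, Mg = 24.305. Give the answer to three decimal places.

MgO: 13.09/40.304 = 0.32478 mol → 0.32478 mol Mg, 0.32478 mol O.
FeO: 8.58/71.844 = 0.11943 mol → 0.11943 mol Fe, 0.11943 mol O.
CaO: 24.97/56.077 = 0.44528 mol → 0.44528 mol Ca, 0.44528 mol O.
SiO2: 53.50/60.083 = 0.89043 mol → 0.89043 mol Si, 1.78086 mol O.
Total oxygen = 2.67035 mol. Normalization factor = 6/2.67035 = 2.24690.
Mg per 6 O = 0.32478 × 2.24690 = 0.730.

0.730 Mg apfu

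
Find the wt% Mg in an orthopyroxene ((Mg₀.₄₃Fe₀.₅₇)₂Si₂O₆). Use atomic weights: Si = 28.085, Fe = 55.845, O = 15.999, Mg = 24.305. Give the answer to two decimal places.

M((Mg₀.₄₃Fe₀.₅₇)₂Si₂O₆) = 236.730 g/mol.
Mg contributes 0.86 × 24.305 = 20.902 g per mole.
20.902/236.730 = 0.0883 → 8.83%.

8.83 wt%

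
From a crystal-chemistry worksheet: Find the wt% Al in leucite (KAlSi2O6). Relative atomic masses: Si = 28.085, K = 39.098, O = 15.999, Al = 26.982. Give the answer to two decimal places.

12.36 weight percent

Formula mass = 1×39.098 + 1×26.982 + 2×28.085 + 6×15.999 = 218.244 g/mol, of which 26.982 g is Al.
So Al makes up 26.982/218.244 = 0.1236 of the mass, i.e. 12.36%.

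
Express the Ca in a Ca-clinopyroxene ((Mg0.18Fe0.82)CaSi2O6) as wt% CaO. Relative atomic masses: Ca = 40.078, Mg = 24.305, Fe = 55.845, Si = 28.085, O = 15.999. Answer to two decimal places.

23.13 wt%

M((Mg0.18Fe0.82)CaSi2O6) = 242.410 g/mol; M(CaO) = 56.077 g/mol.
Moles CaO per formula unit = 1 Ca ÷ 1 = 1.0000.
CaO fraction = (1.0000 × 56.077) / 242.410 = 56.077/242.410 = 0.2313.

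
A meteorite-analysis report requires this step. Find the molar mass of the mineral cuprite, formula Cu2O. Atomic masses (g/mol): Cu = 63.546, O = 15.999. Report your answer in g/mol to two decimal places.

M = 2(63.546) + 1(15.999)

143.09 g/mol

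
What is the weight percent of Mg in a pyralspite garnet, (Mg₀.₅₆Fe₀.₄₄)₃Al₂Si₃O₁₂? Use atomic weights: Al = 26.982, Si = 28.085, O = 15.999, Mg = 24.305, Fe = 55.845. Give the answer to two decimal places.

M((Mg₀.₅₆Fe₀.₄₄)₃Al₂Si₃O₁₂) = 444.755 g/mol.
Mg contributes 1.68 × 24.305 = 40.832 g per mole.
40.832/444.755 = 0.0918 → 9.18%.

9.18 weight percent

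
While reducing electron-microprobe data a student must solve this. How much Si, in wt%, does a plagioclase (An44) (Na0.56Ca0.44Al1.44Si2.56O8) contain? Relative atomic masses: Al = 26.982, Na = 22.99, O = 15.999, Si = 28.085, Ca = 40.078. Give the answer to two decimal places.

26.70 wt%

Molar mass of Na0.56Ca0.44Al1.44Si2.56O8: 0.56×22.99 + 0.44×40.078 + 1.44×26.982 + 2.56×28.085 + 8×15.999 = 269.252 g/mol.
Mass of Si per formula unit: 2.56 × 28.085 = 71.898 g.
Weight fraction Si = 71.898 / 269.252 = 0.2670.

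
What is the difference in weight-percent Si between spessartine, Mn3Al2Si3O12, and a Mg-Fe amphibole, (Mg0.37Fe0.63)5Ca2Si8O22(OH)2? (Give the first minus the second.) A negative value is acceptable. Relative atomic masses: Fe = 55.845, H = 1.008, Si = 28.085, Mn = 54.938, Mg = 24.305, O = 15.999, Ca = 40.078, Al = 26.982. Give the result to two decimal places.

-7.62 percentage points

M(Mn3Al2Si3O12) = 495.021 g/mol, so wt% Si = 84.255/495.021 × 100 = 17.02%.
M((Mg0.37Fe0.63)5Ca2Si8O22(OH)2) = 911.704 g/mol, so wt% Si = 224.680/911.704 × 100 = 24.64%.
17.02 − 24.64 = -7.62 pp.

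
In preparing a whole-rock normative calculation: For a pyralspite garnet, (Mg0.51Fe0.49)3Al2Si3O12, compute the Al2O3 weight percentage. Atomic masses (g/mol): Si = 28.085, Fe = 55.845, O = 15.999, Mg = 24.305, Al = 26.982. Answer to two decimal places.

22.68 wt%

M((Mg0.51Fe0.49)3Al2Si3O12) = 449.486 g/mol; M(Al2O3) = 101.961 g/mol.
Moles Al2O3 per formula unit = 2 Al ÷ 2 = 1.0000.
Al2O3 fraction = (1.0000 × 101.961) / 449.486 = 101.961/449.486 = 0.2268.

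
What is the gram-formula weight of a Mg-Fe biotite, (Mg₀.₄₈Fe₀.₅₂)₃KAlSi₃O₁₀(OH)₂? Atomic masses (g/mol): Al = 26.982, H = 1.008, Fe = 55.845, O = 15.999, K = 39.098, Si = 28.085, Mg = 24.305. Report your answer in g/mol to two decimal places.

466.46 g/mol

Mg: 1.44 × 24.305 = 34.9992
Fe: 1.56 × 55.845 = 87.1182
K: 1 × 39.098 = 39.0980
Al: 1 × 26.982 = 26.9820
Si: 3 × 28.085 = 84.2550
O: 12 × 15.999 = 191.9880
H: 2 × 1.008 = 2.0160
Summing the contributions gives the formula mass.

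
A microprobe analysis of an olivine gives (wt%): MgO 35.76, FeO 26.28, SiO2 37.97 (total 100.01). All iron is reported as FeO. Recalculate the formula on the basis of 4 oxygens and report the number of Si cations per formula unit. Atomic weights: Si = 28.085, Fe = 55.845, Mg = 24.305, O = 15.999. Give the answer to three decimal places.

1.004 Si apfu

MgO: 35.76/40.304 = 0.88726 mol → 0.88726 mol Mg, 0.88726 mol O.
FeO: 26.28/71.844 = 0.36579 mol → 0.36579 mol Fe, 0.36579 mol O.
SiO2: 37.97/60.083 = 0.63196 mol → 0.63196 mol Si, 1.26392 mol O.
Total oxygen = 2.51697 mol. Normalization factor = 4/2.51697 = 1.58921.
Si per 4 O = 0.63196 × 1.58921 = 1.004.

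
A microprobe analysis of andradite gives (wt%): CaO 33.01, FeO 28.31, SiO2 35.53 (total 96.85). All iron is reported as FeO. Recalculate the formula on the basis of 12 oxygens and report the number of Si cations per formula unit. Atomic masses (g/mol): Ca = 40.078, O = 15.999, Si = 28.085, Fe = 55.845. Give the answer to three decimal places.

CaO (M=56.077): mol = 0.58865; Ca = 0.58865, O = 0.58865.
FeO (M=71.844): mol = 0.39405; Fe = 0.39405, O = 0.39405.
SiO2 (M=60.083): mol = 0.59135; Si = 0.59135, O = 1.18270.
ΣO = 2.16540; factor = 12/ΣO = 5.54170.
Si apfu = 0.59135 × 5.54170 = 3.277.

3.277 Si apfu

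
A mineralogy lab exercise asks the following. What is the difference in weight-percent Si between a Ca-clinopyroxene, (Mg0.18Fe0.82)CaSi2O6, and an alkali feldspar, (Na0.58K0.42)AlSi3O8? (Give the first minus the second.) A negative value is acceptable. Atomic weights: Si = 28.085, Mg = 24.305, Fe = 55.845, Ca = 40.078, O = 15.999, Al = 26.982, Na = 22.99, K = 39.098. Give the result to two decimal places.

Si in (Mg0.18Fe0.82)CaSi2O6: molar mass 242.410 g/mol; 2×28.085 = 56.170 g → 23.17 wt%.
Si in (Na0.58K0.42)AlSi3O8: molar mass 268.984 g/mol; 3×28.085 = 84.255 g → 31.32 wt%.
Difference = 23.17 − 31.32 = -8.15 percentage points.

-8.15 percentage points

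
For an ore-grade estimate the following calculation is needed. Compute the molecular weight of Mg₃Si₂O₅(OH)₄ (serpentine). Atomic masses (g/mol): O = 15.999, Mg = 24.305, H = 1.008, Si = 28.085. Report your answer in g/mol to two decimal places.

277.11 g/mol

M = 3×24.305 + 2×28.085 + 9×15.999 + 4×1.008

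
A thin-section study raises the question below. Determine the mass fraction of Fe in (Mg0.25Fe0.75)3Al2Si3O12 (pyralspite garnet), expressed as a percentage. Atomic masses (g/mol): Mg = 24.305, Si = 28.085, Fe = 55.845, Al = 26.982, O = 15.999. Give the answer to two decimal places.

Formula mass = 0.75*24.305 + 2.25*55.845 + 2*26.982 + 3*28.085 + 12*15.999 = 474.087 g/mol, of which 125.651 g is Fe.
So Fe makes up 125.651/474.087 = 0.2650 of the mass, i.e. 26.50%.

26.50 wt%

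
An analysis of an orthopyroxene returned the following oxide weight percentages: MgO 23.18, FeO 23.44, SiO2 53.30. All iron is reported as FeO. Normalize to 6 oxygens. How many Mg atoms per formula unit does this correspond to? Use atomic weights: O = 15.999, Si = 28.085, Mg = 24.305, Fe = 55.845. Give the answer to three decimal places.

MgO: 23.18/40.304 = 0.57513 mol → 0.57513 mol Mg, 0.57513 mol O.
FeO: 23.44/71.844 = 0.32626 mol → 0.32626 mol Fe, 0.32626 mol O.
SiO2: 53.30/60.083 = 0.88711 mol → 0.88711 mol Si, 1.77422 mol O.
Total oxygen = 2.67561 mol. Normalization factor = 6/2.67561 = 2.24248.
Mg per 6 O = 0.57513 × 2.24248 = 1.290.

1.290 Mg apfu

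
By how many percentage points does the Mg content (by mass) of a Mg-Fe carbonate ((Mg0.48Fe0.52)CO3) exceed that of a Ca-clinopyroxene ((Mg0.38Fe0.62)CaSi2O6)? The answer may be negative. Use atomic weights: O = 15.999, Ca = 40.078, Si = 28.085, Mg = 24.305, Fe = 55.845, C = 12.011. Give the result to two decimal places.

7.67 percentage points

M((Mg0.48Fe0.52)CO3) = 100.714 g/mol, so wt% Mg = 11.666/100.714 × 100 = 11.58%.
M((Mg0.38Fe0.62)CaSi2O6) = 236.102 g/mol, so wt% Mg = 9.236/236.102 × 100 = 3.91%.
11.58 − 3.91 = 7.67 pp.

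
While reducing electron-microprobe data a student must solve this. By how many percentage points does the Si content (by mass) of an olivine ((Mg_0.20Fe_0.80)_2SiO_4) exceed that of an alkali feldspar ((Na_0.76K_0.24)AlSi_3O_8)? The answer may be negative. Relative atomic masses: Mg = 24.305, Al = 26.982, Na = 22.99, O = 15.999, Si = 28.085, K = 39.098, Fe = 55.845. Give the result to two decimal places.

First mineral: 28.085 g Si in 191.155 g formula = 14.69 wt% Si.
Second mineral: 84.255 g Si in 266.085 g formula = 31.66 wt% Si.
14.69% − 31.66% gives a difference of -16.97 percentage points.

-16.97 percentage points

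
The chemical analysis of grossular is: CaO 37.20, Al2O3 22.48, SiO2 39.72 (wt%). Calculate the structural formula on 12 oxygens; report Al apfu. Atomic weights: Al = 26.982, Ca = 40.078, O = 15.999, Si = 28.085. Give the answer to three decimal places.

1.999 Al apfu

CaO: 37.20/56.077 = 0.66337 mol → 0.66337 mol Ca, 0.66337 mol O.
Al2O3: 22.48/101.961 = 0.22048 mol → 0.44096 mol Al, 0.66144 mol O.
SiO2: 39.72/60.083 = 0.66109 mol → 0.66109 mol Si, 1.32218 mol O.
Total oxygen = 2.64699 mol. Normalization factor = 12/2.64699 = 4.53345.
Al per 12 O = 0.44096 × 4.53345 = 1.999.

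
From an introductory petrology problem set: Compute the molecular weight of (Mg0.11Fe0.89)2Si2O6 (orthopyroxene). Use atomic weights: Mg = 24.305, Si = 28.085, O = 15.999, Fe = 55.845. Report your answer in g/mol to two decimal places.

256.92 g/mol

The formula mass is the sum 0.22·24.305 + 1.78·55.845 + 2·28.085 + 6·15.999.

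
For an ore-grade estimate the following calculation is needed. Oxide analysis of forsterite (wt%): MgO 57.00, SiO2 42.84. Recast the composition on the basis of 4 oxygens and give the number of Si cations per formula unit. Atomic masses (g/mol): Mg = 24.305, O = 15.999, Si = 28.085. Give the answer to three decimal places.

1.004 Si apfu

MgO (M=40.304): mol = 1.41425; Mg = 1.41425, O = 1.41425.
SiO2 (M=60.083): mol = 0.71301; Si = 0.71301, O = 1.42602.
ΣO = 2.84027; factor = 4/ΣO = 1.40832.
Si apfu = 0.71301 × 1.40832 = 1.004.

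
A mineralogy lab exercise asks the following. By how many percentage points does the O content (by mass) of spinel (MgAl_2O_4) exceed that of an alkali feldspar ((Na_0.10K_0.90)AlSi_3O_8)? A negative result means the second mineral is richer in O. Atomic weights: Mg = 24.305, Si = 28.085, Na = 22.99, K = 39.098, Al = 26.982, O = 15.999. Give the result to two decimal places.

First mineral: 63.996 g O in 142.265 g formula = 44.98 wt% O.
Second mineral: 127.992 g O in 276.716 g formula = 46.25 wt% O.
44.98% − 46.25% gives a difference of -1.27 percentage points.

-1.27 percentage points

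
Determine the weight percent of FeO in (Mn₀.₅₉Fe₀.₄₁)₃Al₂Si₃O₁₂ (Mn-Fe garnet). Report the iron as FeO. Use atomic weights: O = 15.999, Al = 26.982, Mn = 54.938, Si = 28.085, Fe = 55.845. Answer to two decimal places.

Molar mass of (Mn₀.₅₉Fe₀.₄₁)₃Al₂Si₃O₁₂ = 1.77*54.938 + 1.23*55.845 + 2*26.982 + 3*28.085 + 12*15.999 = 496.137 g/mol.
Each formula unit contains 1.23 Fe, equivalent to 1.23/1 = 1.2300 mol FeO.
M(FeO) = 1×55.845 + 1×15.999 = 71.844 g/mol.
Mass of FeO per formula unit = 1.2300 × 71.844 = 88.368 g.
FeO wt% = 88.368 / 496.137 × 100 = 17.81%.

17.81 wt%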